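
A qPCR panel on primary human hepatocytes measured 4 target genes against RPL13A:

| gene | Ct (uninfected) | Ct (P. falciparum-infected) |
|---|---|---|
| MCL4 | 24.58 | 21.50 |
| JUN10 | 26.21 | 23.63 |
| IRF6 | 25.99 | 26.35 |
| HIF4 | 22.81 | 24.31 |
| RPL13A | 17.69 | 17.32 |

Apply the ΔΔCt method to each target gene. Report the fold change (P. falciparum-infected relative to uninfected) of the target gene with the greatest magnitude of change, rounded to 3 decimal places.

MCL4: ΔΔCt = (21.50−17.32) − (24.58−17.69) = 4.18 − 6.89 = -2.71; fold change = 2^2.71 = 6.543
JUN10: ΔΔCt = (23.63−17.32) − (26.21−17.69) = 6.31 − 8.52 = -2.21; fold change = 2^2.21 = 4.627
IRF6: ΔΔCt = (26.35−17.32) − (25.99−17.69) = 9.03 − 8.30 = 0.73; fold change = 2^-0.73 = 0.603
HIF4: ΔΔCt = (24.31−17.32) − (22.81−17.69) = 6.99 − 5.12 = 1.87; fold change = 2^-1.87 = 0.274
MCL4 has the largest |ΔΔCt| = 2.71.

6.543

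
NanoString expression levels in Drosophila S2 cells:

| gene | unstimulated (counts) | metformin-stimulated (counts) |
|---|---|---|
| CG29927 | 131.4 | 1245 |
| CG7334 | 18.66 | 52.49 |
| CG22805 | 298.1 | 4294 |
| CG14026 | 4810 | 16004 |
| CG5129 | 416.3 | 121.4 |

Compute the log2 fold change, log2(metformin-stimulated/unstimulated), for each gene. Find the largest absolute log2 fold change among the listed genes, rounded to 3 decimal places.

log2(1245/131.4) = 3.244  (CG29927)
log2(52.49/18.66) = 1.492  (CG7334)
log2(4294/298.1) = 3.848  (CG22805)
log2(16004/4810) = 1.734  (CG14026)
log2(121.4/416.3) = -1.778  (CG5129)
The largest magnitude belongs to CG22805.

3.848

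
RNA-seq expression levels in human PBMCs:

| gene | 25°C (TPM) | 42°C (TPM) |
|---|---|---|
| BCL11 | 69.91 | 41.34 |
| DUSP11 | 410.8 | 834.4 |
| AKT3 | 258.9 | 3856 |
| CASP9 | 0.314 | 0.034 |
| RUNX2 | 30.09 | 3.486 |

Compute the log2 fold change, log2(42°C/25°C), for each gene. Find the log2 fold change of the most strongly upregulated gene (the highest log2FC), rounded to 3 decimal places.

3.897

log2(41.34/69.91) = -0.758  (BCL11)
log2(834.4/410.8) = 1.022  (DUSP11)
log2(3856/258.9) = 3.897  (AKT3)
log2(0.034/0.314) = -3.207  (CASP9)
log2(3.486/30.09) = -3.110  (RUNX2)
AKT3 is most strongly upregulated.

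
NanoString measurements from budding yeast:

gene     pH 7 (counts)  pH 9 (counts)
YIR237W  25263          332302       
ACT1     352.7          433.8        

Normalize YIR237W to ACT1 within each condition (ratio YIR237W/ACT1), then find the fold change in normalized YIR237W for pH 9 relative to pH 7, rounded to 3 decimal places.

YIR237W/ACT1 (pH 7) = 25263 / 352.7 = 71.627
YIR237W/ACT1 (pH 9) = 332302 / 433.8 = 766.03
Fold change = 766.03 / 71.627 = 10.6946

10.695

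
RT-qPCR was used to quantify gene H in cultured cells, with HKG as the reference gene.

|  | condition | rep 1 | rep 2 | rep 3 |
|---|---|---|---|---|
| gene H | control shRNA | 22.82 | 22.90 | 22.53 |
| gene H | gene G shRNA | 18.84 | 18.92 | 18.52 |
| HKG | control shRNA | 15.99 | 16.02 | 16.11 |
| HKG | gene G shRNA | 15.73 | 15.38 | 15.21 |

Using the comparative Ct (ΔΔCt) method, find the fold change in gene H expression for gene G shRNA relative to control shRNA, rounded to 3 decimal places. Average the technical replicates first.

10.483

Mean Ct: gene H control shRNA 22.750; gene H gene G shRNA 18.760; HKG control shRNA 16.040; HKG gene G shRNA 15.440
ΔCt(control shRNA) = 22.750 − 16.040 = 6.710
ΔCt(gene G shRNA) = 18.760 − 15.440 = 3.320
ΔΔCt = 3.320 − 6.710 = -3.390
Fold change = 2^(−(-3.390)) = 2^3.390 = 10.4831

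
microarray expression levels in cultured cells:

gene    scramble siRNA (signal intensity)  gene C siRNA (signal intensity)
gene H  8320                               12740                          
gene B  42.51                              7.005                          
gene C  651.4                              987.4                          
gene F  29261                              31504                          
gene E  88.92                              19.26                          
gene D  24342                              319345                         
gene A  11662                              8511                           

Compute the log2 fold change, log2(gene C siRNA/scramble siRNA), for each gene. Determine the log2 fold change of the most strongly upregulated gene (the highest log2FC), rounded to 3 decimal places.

3.714

log2(12740/8320) = 0.615  (gene H)
log2(7.005/42.51) = -2.601  (gene B)
log2(987.4/651.4) = 0.600  (gene C)
log2(31504/29261) = 0.107  (gene F)
log2(19.26/88.92) = -2.207  (gene E)
log2(319345/24342) = 3.714  (gene D)
log2(8511/11662) = -0.454  (gene A)
gene D is most strongly upregulated.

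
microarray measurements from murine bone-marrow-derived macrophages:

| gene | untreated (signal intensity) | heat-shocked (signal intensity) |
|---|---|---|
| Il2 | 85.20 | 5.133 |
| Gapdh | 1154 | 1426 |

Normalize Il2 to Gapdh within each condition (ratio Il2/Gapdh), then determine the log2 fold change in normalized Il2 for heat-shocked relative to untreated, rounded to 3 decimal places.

Il2/Gapdh (untreated) = 85.20 / 1154 = 0.07383
Il2/Gapdh (heat-shocked) = 5.133 / 1426 = 0.0035996
Fold change = 0.0035996 / 0.07383 = 0.0488
log2(0.0488) = -4.3583

-4.358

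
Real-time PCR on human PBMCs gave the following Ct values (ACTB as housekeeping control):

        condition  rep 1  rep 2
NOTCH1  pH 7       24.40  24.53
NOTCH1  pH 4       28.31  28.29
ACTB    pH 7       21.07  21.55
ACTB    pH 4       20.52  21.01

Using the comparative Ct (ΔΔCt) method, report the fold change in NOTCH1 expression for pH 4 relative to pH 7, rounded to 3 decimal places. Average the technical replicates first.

0.048

Mean Ct: NOTCH1 pH 7 24.465; NOTCH1 pH 4 28.300; ACTB pH 7 21.310; ACTB pH 4 20.765
ΔCt(pH 7) = 24.465 − 21.310 = 3.155
ΔCt(pH 4) = 28.300 − 20.765 = 7.535
ΔΔCt = 7.535 − 3.155 = 4.380
Fold change = 2^(−4.380) = 0.0480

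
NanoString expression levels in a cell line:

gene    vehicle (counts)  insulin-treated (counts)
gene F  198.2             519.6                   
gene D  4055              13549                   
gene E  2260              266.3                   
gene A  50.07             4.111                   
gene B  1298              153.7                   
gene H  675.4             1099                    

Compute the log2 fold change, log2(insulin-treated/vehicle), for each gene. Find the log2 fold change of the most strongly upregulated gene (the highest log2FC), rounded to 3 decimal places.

log2(519.6/198.2) = 1.390  (gene F)
log2(13549/4055) = 1.740  (gene D)
log2(266.3/2260) = -3.085  (gene E)
log2(4.111/50.07) = -3.606  (gene A)
log2(153.7/1298) = -3.078  (gene B)
log2(1099/675.4) = 0.702  (gene H)
gene D is most strongly upregulated.

1.740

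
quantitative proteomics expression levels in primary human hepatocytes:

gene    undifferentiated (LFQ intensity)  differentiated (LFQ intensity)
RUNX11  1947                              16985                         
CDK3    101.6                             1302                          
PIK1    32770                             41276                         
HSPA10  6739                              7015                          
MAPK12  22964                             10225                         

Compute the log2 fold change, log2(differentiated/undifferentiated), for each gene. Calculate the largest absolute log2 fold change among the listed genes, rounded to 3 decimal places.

3.680

log2(16985/1947) = 3.125  (RUNX11)
log2(1302/101.6) = 3.680  (CDK3)
log2(41276/32770) = 0.333  (PIK1)
log2(7015/6739) = 0.058  (HSPA10)
log2(10225/22964) = -1.167  (MAPK12)
The largest magnitude belongs to CDK3.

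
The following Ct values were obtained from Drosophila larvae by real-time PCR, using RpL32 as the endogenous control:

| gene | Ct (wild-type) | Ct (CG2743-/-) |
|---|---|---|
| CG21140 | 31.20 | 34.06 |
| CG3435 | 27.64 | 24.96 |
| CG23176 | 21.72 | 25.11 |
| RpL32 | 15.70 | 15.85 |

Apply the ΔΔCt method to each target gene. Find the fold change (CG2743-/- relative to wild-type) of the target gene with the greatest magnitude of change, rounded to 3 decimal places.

CG21140: ΔΔCt = (34.06−15.85) − (31.20−15.70) = 18.21 − 15.50 = 2.71; fold change = 2^-2.71 = 0.153
CG3435: ΔΔCt = (24.96−15.85) − (27.64−15.70) = 9.11 − 11.94 = -2.83; fold change = 2^2.83 = 7.111
CG23176: ΔΔCt = (25.11−15.85) − (21.72−15.70) = 9.26 − 6.02 = 3.24; fold change = 2^-3.24 = 0.106
CG23176 has the largest |ΔΔCt| = 3.24.

0.106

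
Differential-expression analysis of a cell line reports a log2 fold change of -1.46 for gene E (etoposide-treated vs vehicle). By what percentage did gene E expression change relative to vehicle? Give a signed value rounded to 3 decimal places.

-63.651%

Fold change = 2^(-1.46) = 0.3635
Percent change = (FC − 1) × 100% = (0.3635 − 1) × 100 = -63.651%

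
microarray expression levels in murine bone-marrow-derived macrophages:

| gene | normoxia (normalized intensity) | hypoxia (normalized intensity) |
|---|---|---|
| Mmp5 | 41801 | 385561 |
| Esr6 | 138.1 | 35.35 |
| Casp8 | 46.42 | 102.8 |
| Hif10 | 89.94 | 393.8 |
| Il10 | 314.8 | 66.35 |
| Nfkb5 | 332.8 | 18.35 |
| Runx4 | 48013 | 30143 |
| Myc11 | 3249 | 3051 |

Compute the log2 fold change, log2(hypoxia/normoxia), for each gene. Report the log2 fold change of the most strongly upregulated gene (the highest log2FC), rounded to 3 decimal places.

log2(385561/41801) = 3.205  (Mmp5)
log2(35.35/138.1) = -1.966  (Esr6)
log2(102.8/46.42) = 1.147  (Casp8)
log2(393.8/89.94) = 2.130  (Hif10)
log2(66.35/314.8) = -2.246  (Il10)
log2(18.35/332.8) = -4.181  (Nfkb5)
log2(30143/48013) = -0.672  (Runx4)
log2(3051/3249) = -0.091  (Myc11)
Mmp5 is most strongly upregulated.

3.205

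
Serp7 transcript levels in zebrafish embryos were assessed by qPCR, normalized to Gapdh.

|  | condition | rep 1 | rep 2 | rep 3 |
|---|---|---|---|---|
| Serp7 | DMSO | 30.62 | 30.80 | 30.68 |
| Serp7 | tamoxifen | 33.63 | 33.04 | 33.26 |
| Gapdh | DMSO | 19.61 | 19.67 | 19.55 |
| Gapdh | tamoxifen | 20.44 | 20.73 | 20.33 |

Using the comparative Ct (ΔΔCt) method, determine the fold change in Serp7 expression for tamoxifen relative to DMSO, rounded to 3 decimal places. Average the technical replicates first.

0.304

Mean Ct: Serp7 DMSO 30.700; Serp7 tamoxifen 33.310; Gapdh DMSO 19.610; Gapdh tamoxifen 20.500
ΔCt(DMSO) = 30.700 − 19.610 = 11.090
ΔCt(tamoxifen) = 33.310 − 20.500 = 12.810
ΔΔCt = 12.810 − 11.090 = 1.720
Fold change = 2^(−1.720) = 0.3035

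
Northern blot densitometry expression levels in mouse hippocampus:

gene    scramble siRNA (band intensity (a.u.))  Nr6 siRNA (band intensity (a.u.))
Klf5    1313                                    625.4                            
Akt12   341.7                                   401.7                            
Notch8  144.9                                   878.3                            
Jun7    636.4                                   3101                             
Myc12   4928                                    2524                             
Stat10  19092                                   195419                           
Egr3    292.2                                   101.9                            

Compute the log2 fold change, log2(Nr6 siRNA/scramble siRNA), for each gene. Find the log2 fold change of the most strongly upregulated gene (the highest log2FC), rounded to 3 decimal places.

log2(625.4/1313) = -1.070  (Klf5)
log2(401.7/341.7) = 0.233  (Akt12)
log2(878.3/144.9) = 2.600  (Notch8)
log2(3101/636.4) = 2.285  (Jun7)
log2(2524/4928) = -0.965  (Myc12)
log2(195419/19092) = 3.356  (Stat10)
log2(101.9/292.2) = -1.520  (Egr3)
Stat10 is most strongly upregulated.

3.356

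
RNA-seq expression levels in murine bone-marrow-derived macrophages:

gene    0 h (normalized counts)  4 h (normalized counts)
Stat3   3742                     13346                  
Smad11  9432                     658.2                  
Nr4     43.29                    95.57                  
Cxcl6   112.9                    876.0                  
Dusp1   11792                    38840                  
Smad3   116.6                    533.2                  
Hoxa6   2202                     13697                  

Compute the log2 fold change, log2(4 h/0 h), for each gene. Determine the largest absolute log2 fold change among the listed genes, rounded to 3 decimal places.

log2(13346/3742) = 1.835  (Stat3)
log2(658.2/9432) = -3.841  (Smad11)
log2(95.57/43.29) = 1.143  (Nr4)
log2(876.0/112.9) = 2.956  (Cxcl6)
log2(38840/11792) = 1.720  (Dusp1)
log2(533.2/116.6) = 2.193  (Smad3)
log2(13697/2202) = 2.637  (Hoxa6)
The largest magnitude belongs to Smad11.

3.841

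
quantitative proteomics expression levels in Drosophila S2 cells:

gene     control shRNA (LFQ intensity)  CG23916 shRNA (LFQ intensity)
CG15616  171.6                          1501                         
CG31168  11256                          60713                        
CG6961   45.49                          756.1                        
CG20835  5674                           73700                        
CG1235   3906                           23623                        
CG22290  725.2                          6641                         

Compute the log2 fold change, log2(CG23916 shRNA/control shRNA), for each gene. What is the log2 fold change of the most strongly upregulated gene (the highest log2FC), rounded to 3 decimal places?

4.055

log2(1501/171.6) = 3.129  (CG15616)
log2(60713/11256) = 2.431  (CG31168)
log2(756.1/45.49) = 4.055  (CG6961)
log2(73700/5674) = 3.699  (CG20835)
log2(23623/3906) = 2.596  (CG1235)
log2(6641/725.2) = 3.195  (CG22290)
CG6961 is most strongly upregulated.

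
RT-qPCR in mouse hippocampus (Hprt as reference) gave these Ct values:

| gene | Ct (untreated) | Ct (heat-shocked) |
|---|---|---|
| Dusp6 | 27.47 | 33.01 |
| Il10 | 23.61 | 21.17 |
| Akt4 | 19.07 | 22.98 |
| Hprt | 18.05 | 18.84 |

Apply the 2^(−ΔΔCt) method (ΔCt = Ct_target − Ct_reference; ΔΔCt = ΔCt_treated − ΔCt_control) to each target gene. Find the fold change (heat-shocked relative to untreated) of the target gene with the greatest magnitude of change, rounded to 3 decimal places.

Dusp6: ΔΔCt = (33.01−18.84) − (27.47−18.05) = 14.17 − 9.42 = 4.75; fold change = 2^-4.75 = 0.037
Il10: ΔΔCt = (21.17−18.84) − (23.61−18.05) = 2.33 − 5.56 = -3.23; fold change = 2^3.23 = 9.383
Akt4: ΔΔCt = (22.98−18.84) − (19.07−18.05) = 4.14 − 1.02 = 3.12; fold change = 2^-3.12 = 0.115
Dusp6 has the largest |ΔΔCt| = 4.75.

0.037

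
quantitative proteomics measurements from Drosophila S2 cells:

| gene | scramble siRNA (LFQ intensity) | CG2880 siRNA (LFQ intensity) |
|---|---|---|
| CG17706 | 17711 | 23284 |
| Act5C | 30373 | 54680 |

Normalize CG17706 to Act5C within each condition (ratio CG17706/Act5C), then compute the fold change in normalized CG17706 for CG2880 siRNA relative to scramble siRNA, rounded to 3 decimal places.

0.730

CG17706/Act5C (scramble siRNA) = 17711 / 30373 = 0.58312
CG17706/Act5C (CG2880 siRNA) = 23284 / 54680 = 0.42582
Fold change = 0.42582 / 0.58312 = 0.7303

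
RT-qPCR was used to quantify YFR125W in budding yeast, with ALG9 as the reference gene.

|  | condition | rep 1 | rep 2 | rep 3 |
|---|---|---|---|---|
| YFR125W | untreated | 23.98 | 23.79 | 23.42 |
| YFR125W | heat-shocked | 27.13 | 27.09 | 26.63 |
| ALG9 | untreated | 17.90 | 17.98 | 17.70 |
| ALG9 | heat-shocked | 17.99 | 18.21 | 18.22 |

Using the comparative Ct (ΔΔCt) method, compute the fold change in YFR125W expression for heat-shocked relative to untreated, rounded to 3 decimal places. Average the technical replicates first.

Mean Ct: YFR125W untreated 23.730; YFR125W heat-shocked 26.950; ALG9 untreated 17.860; ALG9 heat-shocked 18.140
ΔCt(untreated) = 23.730 − 17.860 = 5.870
ΔCt(heat-shocked) = 26.950 − 18.140 = 8.810
ΔΔCt = 8.810 − 5.870 = 2.940
Fold change = 2^(−2.940) = 0.1303

0.130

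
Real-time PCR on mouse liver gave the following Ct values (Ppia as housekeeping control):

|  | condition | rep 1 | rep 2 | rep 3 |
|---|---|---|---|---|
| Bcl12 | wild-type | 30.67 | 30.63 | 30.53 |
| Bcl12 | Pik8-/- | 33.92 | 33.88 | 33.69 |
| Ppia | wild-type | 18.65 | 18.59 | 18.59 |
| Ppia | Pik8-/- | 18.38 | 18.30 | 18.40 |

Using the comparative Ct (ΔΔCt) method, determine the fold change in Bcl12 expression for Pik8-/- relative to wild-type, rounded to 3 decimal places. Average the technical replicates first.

Mean Ct: Bcl12 wild-type 30.610; Bcl12 Pik8-/- 33.830; Ppia wild-type 18.610; Ppia Pik8-/- 18.360
ΔCt(wild-type) = 30.610 − 18.610 = 12.000
ΔCt(Pik8-/-) = 33.830 − 18.360 = 15.470
ΔΔCt = 15.470 − 12.000 = 3.470
Fold change = 2^(−3.470) = 0.0902

0.090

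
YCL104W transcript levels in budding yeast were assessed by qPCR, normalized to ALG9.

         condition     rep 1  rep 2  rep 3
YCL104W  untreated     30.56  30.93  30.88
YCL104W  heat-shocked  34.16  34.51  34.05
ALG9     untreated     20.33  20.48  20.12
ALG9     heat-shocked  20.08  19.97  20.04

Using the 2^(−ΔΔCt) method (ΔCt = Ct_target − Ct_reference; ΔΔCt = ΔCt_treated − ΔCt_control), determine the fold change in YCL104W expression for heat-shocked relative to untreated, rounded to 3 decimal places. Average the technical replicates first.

0.075

Mean Ct: YCL104W untreated 30.790; YCL104W heat-shocked 34.240; ALG9 untreated 20.310; ALG9 heat-shocked 20.030
ΔCt(untreated) = 30.790 − 20.310 = 10.480
ΔCt(heat-shocked) = 34.240 − 20.030 = 14.210
ΔΔCt = 14.210 − 10.480 = 3.730
Fold change = 2^(−3.730) = 0.0754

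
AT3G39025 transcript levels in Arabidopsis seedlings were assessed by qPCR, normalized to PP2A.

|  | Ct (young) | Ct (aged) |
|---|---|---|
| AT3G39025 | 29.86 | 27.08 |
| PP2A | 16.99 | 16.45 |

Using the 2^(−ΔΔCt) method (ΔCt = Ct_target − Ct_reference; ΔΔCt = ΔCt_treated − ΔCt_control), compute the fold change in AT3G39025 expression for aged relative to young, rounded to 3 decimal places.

4.724

ΔCt(young) = 29.860 − 16.990 = 12.870
ΔCt(aged) = 27.080 − 16.450 = 10.630
ΔΔCt = 10.630 − 12.870 = -2.240
Fold change = 2^(−(-2.240)) = 2^2.240 = 4.7240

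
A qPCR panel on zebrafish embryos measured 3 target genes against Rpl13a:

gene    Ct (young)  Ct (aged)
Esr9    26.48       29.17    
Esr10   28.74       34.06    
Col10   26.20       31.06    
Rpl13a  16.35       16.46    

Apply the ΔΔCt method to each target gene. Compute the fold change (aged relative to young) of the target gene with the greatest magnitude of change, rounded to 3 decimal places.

Esr9: ΔΔCt = (29.17−16.46) − (26.48−16.35) = 12.71 − 10.13 = 2.58; fold change = 2^-2.58 = 0.167
Esr10: ΔΔCt = (34.06−16.46) − (28.74−16.35) = 17.60 − 12.39 = 5.21; fold change = 2^-5.21 = 0.027
Col10: ΔΔCt = (31.06−16.46) − (26.20−16.35) = 14.60 − 9.85 = 4.75; fold change = 2^-4.75 = 0.037
Esr10 has the largest |ΔΔCt| = 5.21.

0.027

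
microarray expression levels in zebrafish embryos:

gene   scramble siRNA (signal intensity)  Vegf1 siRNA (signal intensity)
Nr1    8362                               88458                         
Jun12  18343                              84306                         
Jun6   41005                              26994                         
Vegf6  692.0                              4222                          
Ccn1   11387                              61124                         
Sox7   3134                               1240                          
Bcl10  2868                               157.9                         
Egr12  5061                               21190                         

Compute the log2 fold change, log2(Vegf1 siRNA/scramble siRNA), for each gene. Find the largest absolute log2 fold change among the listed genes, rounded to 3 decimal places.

4.183

log2(88458/8362) = 3.403  (Nr1)
log2(84306/18343) = 2.200  (Jun12)
log2(26994/41005) = -0.603  (Jun6)
log2(4222/692.0) = 2.609  (Vegf6)
log2(61124/11387) = 2.424  (Ccn1)
log2(1240/3134) = -1.338  (Sox7)
log2(157.9/2868) = -4.183  (Bcl10)
log2(21190/5061) = 2.066  (Egr12)
The largest magnitude belongs to Bcl10.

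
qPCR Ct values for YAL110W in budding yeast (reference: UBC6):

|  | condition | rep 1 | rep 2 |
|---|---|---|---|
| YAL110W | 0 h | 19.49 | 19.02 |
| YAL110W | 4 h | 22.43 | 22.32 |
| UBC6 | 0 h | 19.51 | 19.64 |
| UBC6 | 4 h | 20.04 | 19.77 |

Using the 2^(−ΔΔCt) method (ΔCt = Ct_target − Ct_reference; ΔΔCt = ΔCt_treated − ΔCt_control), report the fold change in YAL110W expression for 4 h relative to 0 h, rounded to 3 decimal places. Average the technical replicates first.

Mean Ct: YAL110W 0 h 19.255; YAL110W 4 h 22.375; UBC6 0 h 19.575; UBC6 4 h 19.905
ΔCt(0 h) = 19.255 − 19.575 = -0.320
ΔCt(4 h) = 22.375 − 19.905 = 2.470
ΔΔCt = 2.470 − (-0.320) = 2.790
Fold change = 2^(−2.790) = 0.1446

0.145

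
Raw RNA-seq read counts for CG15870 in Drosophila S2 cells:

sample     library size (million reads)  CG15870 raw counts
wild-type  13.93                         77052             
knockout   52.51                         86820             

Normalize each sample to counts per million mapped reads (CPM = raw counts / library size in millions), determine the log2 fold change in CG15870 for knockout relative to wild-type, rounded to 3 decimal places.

CPM(wild-type) = 77052 / 13.93 = 5531.3711
CPM(knockout) = 86820 / 52.51 = 1653.3994
Fold change = 1653.3994 / 5531.3711 = 0.29891
log2(0.29891) = -1.7422

-1.742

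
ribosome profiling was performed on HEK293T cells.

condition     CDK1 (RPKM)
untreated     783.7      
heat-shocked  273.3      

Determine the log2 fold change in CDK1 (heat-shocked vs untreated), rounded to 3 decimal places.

Fold change = 273.3 / 783.7 = 0.3487
log2(0.3487) = -1.5198

-1.520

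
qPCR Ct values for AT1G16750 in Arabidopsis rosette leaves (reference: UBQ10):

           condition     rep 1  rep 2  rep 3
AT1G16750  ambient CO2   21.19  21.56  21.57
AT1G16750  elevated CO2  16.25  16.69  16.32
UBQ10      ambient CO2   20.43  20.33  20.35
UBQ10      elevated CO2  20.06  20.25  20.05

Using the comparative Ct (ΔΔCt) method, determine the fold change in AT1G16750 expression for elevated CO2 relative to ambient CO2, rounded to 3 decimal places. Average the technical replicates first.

Mean Ct: AT1G16750 ambient CO2 21.440; AT1G16750 elevated CO2 16.420; UBQ10 ambient CO2 20.370; UBQ10 elevated CO2 20.120
ΔCt(ambient CO2) = 21.440 − 20.370 = 1.070
ΔCt(elevated CO2) = 16.420 − 20.120 = -3.700
ΔΔCt = -3.700 − 1.070 = -4.770
Fold change = 2^(−(-4.770)) = 2^4.770 = 27.2843

27.284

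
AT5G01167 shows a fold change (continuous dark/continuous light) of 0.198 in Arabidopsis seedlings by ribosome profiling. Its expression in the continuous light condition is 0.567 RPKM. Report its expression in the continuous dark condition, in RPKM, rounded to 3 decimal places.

continuous dark expression = 0.567 × 0.198 = 0.112

0.112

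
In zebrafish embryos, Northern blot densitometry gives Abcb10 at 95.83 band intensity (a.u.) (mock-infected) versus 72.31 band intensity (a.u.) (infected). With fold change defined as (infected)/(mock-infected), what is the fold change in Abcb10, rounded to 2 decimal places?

Fold change = 72.31 / 95.83 = 0.755
Abcb10 is downregulated.

0.75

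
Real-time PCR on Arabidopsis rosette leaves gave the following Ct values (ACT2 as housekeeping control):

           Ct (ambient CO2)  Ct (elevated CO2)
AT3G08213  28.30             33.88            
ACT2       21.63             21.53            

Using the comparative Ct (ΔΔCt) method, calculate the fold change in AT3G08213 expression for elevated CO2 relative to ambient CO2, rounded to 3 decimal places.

0.020

ΔCt(ambient CO2) = 28.300 − 21.630 = 6.670
ΔCt(elevated CO2) = 33.880 − 21.530 = 12.350
ΔΔCt = 12.350 − 6.670 = 5.680
Fold change = 2^(−5.680) = 0.0195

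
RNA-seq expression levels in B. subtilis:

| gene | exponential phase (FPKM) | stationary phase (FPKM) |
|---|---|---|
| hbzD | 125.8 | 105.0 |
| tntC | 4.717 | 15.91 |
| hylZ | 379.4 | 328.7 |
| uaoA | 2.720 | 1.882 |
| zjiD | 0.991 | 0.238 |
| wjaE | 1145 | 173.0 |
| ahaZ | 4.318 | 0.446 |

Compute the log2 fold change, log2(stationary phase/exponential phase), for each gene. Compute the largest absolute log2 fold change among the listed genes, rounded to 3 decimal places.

3.275

log2(105.0/125.8) = -0.261  (hbzD)
log2(15.91/4.717) = 1.754  (tntC)
log2(328.7/379.4) = -0.207  (hylZ)
log2(1.882/2.720) = -0.531  (uaoA)
log2(0.238/0.991) = -2.058  (zjiD)
log2(173.0/1145) = -2.727  (wjaE)
log2(0.446/4.318) = -3.275  (ahaZ)
The largest magnitude belongs to ahaZ.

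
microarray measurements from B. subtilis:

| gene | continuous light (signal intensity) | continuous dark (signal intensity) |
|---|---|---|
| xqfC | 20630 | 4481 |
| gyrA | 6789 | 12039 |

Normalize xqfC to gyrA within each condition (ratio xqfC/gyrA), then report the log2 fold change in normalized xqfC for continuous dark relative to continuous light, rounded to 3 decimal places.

-3.029

xqfC/gyrA (continuous light) = 20630 / 6789 = 3.0387
xqfC/gyrA (continuous dark) = 4481 / 12039 = 0.37221
Fold change = 0.37221 / 3.0387 = 0.1225
log2(0.1225) = -3.0293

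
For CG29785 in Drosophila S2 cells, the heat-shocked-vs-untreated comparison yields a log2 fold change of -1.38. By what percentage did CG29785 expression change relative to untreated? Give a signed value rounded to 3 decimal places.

Fold change = 2^(-1.38) = 0.3842
Percent change = (FC − 1) × 100% = (0.3842 − 1) × 100 = -61.578%

-61.578%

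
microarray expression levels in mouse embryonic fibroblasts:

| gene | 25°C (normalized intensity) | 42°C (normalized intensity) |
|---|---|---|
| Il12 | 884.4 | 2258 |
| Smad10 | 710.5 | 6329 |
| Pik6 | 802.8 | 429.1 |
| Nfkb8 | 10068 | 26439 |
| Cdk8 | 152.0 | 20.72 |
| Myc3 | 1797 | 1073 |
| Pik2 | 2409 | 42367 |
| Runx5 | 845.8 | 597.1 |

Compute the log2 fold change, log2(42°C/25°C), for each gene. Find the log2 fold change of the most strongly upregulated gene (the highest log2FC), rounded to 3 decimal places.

log2(2258/884.4) = 1.352  (Il12)
log2(6329/710.5) = 3.155  (Smad10)
log2(429.1/802.8) = -0.904  (Pik6)
log2(26439/10068) = 1.393  (Nfkb8)
log2(20.72/152.0) = -2.875  (Cdk8)
log2(1073/1797) = -0.744  (Myc3)
log2(42367/2409) = 4.136  (Pik2)
log2(597.1/845.8) = -0.502  (Runx5)
Pik2 is most strongly upregulated.

4.136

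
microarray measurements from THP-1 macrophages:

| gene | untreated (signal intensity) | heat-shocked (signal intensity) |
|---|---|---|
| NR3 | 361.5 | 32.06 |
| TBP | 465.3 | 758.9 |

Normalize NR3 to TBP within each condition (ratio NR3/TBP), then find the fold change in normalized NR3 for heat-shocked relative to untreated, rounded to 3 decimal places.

NR3/TBP (untreated) = 361.5 / 465.3 = 0.77692
NR3/TBP (heat-shocked) = 32.06 / 758.9 = 0.042245
Fold change = 0.042245 / 0.77692 = 0.0544

0.054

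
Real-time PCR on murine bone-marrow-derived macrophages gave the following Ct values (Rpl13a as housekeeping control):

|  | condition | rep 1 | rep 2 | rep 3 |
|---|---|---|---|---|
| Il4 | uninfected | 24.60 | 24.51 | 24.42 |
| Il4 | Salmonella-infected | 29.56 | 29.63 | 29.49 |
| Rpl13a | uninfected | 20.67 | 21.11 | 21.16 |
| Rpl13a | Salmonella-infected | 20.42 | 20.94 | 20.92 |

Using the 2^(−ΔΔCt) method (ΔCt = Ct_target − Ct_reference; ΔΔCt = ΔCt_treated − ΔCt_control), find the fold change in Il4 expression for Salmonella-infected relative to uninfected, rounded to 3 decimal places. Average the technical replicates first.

Mean Ct: Il4 uninfected 24.510; Il4 Salmonella-infected 29.560; Rpl13a uninfected 20.980; Rpl13a Salmonella-infected 20.760
ΔCt(uninfected) = 24.510 − 20.980 = 3.530
ΔCt(Salmonella-infected) = 29.560 − 20.760 = 8.800
ΔΔCt = 8.800 − 3.530 = 5.270
Fold change = 2^(−5.270) = 0.0259

0.026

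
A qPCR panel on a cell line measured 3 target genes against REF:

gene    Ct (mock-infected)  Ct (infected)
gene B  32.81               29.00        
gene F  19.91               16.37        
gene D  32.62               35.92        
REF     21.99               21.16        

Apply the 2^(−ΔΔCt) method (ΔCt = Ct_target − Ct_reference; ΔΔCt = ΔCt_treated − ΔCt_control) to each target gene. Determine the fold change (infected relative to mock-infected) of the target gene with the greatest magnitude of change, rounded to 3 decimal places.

0.057

gene B: ΔΔCt = (29.00−21.16) − (32.81−21.99) = 7.84 − 10.82 = -2.98; fold change = 2^2.98 = 7.890
gene F: ΔΔCt = (16.37−21.16) − (19.91−21.99) = -4.79 − (-2.08) = -2.71; fold change = 2^2.71 = 6.543
gene D: ΔΔCt = (35.92−21.16) − (32.62−21.99) = 14.76 − 10.63 = 4.13; fold change = 2^-4.13 = 0.057
gene D has the largest |ΔΔCt| = 4.13.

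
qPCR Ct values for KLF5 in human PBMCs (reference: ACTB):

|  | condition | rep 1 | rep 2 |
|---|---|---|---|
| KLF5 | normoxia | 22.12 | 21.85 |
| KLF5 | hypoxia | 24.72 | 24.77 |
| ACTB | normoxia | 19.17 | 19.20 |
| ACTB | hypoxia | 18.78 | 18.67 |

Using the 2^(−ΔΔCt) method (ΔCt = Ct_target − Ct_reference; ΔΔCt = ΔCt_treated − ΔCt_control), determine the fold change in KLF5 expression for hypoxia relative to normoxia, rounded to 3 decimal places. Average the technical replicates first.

Mean Ct: KLF5 normoxia 21.985; KLF5 hypoxia 24.745; ACTB normoxia 19.185; ACTB hypoxia 18.725
ΔCt(normoxia) = 21.985 − 19.185 = 2.800
ΔCt(hypoxia) = 24.745 − 18.725 = 6.020
ΔΔCt = 6.020 − 2.800 = 3.220
Fold change = 2^(−3.220) = 0.1073

0.107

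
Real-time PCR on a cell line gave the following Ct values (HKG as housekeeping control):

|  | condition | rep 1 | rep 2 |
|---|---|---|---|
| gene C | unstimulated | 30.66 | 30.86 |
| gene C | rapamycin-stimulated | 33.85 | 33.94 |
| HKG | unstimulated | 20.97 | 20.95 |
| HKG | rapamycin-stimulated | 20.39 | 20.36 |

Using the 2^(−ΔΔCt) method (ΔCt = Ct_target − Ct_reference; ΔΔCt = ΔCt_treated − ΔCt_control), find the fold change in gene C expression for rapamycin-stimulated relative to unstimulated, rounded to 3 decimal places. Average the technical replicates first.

0.076

Mean Ct: gene C unstimulated 30.760; gene C rapamycin-stimulated 33.895; HKG unstimulated 20.960; HKG rapamycin-stimulated 20.375
ΔCt(unstimulated) = 30.760 − 20.960 = 9.800
ΔCt(rapamycin-stimulated) = 33.895 − 20.375 = 13.520
ΔΔCt = 13.520 − 9.800 = 3.720
Fold change = 2^(−3.720) = 0.0759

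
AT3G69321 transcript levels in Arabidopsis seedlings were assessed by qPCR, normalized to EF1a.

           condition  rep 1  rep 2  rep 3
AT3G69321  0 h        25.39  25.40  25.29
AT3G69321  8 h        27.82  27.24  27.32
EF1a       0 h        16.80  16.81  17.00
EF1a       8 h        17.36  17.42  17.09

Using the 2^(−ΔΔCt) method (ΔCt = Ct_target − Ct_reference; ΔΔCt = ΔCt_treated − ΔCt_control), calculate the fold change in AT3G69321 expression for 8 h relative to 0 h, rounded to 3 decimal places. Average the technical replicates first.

Mean Ct: AT3G69321 0 h 25.360; AT3G69321 8 h 27.460; EF1a 0 h 16.870; EF1a 8 h 17.290
ΔCt(0 h) = 25.360 − 16.870 = 8.490
ΔCt(8 h) = 27.460 − 17.290 = 10.170
ΔΔCt = 10.170 − 8.490 = 1.680
Fold change = 2^(−1.680) = 0.3121

0.312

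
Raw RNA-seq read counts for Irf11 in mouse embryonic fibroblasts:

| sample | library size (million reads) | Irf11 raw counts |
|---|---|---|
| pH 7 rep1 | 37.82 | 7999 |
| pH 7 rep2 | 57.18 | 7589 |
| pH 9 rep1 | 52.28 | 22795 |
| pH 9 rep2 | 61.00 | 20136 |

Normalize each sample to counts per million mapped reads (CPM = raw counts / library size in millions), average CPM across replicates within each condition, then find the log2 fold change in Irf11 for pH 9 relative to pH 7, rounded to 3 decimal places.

CPM(pH 7 rep1) = 7999 / 37.82 = 211.5019
CPM(pH 7 rep2) = 7589 / 57.18 = 132.7212
CPM(pH 9 rep1) = 22795 / 52.28 = 436.0176
CPM(pH 9 rep2) = 20136 / 61.00 = 330.0984
mean CPM(pH 7) = 172.1115; mean CPM(pH 9) = 383.0580
Fold change = 383.0580 / 172.1115 = 2.22564
log2(2.22564) = 1.1542

1.154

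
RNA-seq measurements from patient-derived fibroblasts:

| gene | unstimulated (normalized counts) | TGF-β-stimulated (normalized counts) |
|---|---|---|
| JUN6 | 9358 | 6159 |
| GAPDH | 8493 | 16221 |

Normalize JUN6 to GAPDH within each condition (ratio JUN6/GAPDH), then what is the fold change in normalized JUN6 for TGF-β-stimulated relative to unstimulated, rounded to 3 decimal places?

0.345

JUN6/GAPDH (unstimulated) = 9358 / 8493 = 1.1018
JUN6/GAPDH (TGF-β-stimulated) = 6159 / 16221 = 0.37969
Fold change = 0.37969 / 1.1018 = 0.3446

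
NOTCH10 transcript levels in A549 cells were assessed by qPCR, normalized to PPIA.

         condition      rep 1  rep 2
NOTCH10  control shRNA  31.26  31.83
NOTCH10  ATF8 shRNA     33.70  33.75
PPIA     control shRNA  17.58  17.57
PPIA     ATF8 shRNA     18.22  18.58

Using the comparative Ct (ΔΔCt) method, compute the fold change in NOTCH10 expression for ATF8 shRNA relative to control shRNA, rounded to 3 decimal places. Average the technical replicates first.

Mean Ct: NOTCH10 control shRNA 31.545; NOTCH10 ATF8 shRNA 33.725; PPIA control shRNA 17.575; PPIA ATF8 shRNA 18.400
ΔCt(control shRNA) = 31.545 − 17.575 = 13.970
ΔCt(ATF8 shRNA) = 33.725 − 18.400 = 15.325
ΔΔCt = 15.325 − 13.970 = 1.355
Fold change = 2^(−1.355) = 0.3909

0.391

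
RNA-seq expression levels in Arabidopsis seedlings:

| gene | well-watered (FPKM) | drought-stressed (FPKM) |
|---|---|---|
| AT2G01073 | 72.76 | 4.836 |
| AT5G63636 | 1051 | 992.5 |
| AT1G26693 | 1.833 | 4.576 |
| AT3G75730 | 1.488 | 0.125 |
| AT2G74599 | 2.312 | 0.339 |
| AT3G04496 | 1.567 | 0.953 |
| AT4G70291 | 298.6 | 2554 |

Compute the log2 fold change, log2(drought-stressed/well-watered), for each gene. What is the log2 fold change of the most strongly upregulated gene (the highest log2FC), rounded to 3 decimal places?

3.096

log2(4.836/72.76) = -3.911  (AT2G01073)
log2(992.5/1051) = -0.083  (AT5G63636)
log2(4.576/1.833) = 1.320  (AT1G26693)
log2(0.125/1.488) = -3.573  (AT3G75730)
log2(0.339/2.312) = -2.770  (AT2G74599)
log2(0.953/1.567) = -0.717  (AT3G04496)
log2(2554/298.6) = 3.096  (AT4G70291)
AT4G70291 is most strongly upregulated.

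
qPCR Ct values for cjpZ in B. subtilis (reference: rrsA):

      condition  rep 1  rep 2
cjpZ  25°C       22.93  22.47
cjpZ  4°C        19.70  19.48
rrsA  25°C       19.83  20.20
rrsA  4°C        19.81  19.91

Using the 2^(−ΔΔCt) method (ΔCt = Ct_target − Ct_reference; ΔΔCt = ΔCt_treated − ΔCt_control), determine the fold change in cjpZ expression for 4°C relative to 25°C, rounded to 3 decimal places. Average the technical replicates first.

Mean Ct: cjpZ 25°C 22.700; cjpZ 4°C 19.590; rrsA 25°C 20.015; rrsA 4°C 19.860
ΔCt(25°C) = 22.700 − 20.015 = 2.685
ΔCt(4°C) = 19.590 − 19.860 = -0.270
ΔΔCt = -0.270 − 2.685 = -2.955
Fold change = 2^(−(-2.955)) = 2^2.955 = 7.7543

7.754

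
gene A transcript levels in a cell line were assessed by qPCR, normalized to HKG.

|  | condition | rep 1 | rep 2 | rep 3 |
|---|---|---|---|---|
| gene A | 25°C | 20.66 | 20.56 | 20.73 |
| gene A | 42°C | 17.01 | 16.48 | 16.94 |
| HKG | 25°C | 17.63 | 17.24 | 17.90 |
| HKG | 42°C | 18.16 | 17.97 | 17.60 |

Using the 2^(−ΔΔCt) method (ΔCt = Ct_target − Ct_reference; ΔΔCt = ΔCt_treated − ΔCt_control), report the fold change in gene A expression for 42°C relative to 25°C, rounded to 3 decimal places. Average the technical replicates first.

Mean Ct: gene A 25°C 20.650; gene A 42°C 16.810; HKG 25°C 17.590; HKG 42°C 17.910
ΔCt(25°C) = 20.650 − 17.590 = 3.060
ΔCt(42°C) = 16.810 − 17.910 = -1.100
ΔΔCt = -1.100 − 3.060 = -4.160
Fold change = 2^(−(-4.160)) = 2^4.160 = 17.8766

17.877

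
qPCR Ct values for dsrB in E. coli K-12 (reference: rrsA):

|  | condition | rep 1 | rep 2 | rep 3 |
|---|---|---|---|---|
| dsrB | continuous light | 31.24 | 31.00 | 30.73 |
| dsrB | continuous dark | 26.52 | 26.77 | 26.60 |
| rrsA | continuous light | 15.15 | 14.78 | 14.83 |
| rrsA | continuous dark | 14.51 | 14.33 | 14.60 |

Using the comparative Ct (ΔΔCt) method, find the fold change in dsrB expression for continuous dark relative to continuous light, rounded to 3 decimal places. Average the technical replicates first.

15.137

Mean Ct: dsrB continuous light 30.990; dsrB continuous dark 26.630; rrsA continuous light 14.920; rrsA continuous dark 14.480
ΔCt(continuous light) = 30.990 − 14.920 = 16.070
ΔCt(continuous dark) = 26.630 − 14.480 = 12.150
ΔΔCt = 12.150 − 16.070 = -3.920
Fold change = 2^(−(-3.920)) = 2^3.920 = 15.1369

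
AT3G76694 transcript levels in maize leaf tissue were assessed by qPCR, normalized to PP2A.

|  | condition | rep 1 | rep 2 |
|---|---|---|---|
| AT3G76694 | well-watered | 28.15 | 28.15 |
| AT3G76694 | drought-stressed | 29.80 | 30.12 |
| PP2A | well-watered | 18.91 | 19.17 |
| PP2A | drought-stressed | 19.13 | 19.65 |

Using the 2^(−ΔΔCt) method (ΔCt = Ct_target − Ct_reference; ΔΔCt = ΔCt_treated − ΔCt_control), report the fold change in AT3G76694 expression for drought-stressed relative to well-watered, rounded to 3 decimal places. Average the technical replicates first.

0.363

Mean Ct: AT3G76694 well-watered 28.150; AT3G76694 drought-stressed 29.960; PP2A well-watered 19.040; PP2A drought-stressed 19.390
ΔCt(well-watered) = 28.150 − 19.040 = 9.110
ΔCt(drought-stressed) = 29.960 − 19.390 = 10.570
ΔΔCt = 10.570 − 9.110 = 1.460
Fold change = 2^(−1.460) = 0.3635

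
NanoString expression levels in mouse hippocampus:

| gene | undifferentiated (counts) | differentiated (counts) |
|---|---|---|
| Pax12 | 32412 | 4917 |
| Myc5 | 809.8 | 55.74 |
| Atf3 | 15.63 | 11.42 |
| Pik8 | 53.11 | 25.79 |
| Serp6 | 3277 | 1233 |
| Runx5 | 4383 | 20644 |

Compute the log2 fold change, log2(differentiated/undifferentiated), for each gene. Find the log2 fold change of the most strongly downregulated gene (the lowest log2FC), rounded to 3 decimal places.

-3.861

log2(4917/32412) = -2.721  (Pax12)
log2(55.74/809.8) = -3.861  (Myc5)
log2(11.42/15.63) = -0.453  (Atf3)
log2(25.79/53.11) = -1.042  (Pik8)
log2(1233/3277) = -1.410  (Serp6)
log2(20644/4383) = 2.236  (Runx5)
Myc5 is most strongly downregulated.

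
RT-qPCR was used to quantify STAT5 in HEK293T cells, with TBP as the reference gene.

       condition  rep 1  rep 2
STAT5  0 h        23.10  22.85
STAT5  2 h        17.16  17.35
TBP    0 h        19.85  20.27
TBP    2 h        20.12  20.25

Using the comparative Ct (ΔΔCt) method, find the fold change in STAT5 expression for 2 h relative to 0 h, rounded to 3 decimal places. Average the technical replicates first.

57.480

Mean Ct: STAT5 0 h 22.975; STAT5 2 h 17.255; TBP 0 h 20.060; TBP 2 h 20.185
ΔCt(0 h) = 22.975 − 20.060 = 2.915
ΔCt(2 h) = 17.255 − 20.185 = -2.930
ΔΔCt = -2.930 − 2.915 = -5.845
Fold change = 2^(−(-5.845)) = 2^5.845 = 57.4805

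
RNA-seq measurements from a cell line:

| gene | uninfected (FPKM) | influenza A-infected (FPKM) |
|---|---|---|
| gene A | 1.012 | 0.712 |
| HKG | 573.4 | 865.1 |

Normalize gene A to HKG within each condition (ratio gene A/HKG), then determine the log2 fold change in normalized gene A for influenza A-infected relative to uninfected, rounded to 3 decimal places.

gene A/HKG (uninfected) = 1.012 / 573.4 = 0.0017649
gene A/HKG (influenza A-infected) = 0.712 / 865.1 = 0.00082303
Fold change = 0.00082303 / 0.0017649 = 0.4663
log2(0.4663) = -1.1006

-1.101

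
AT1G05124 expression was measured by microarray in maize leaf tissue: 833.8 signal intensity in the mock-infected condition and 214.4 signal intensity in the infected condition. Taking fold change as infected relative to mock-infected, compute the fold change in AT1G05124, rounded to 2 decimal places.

0.26

Fold change = 214.4 / 833.8 = 0.257
AT1G05124 is downregulated.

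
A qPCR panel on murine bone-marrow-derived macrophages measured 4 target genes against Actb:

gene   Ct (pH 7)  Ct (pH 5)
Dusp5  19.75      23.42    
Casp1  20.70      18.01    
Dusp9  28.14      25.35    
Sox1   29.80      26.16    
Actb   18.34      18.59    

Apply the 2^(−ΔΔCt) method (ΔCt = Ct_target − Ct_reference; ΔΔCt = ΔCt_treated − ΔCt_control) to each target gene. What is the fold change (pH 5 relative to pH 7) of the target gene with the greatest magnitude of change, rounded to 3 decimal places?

14.825

Dusp5: ΔΔCt = (23.42−18.59) − (19.75−18.34) = 4.83 − 1.41 = 3.42; fold change = 2^-3.42 = 0.093
Casp1: ΔΔCt = (18.01−18.59) − (20.70−18.34) = -0.58 − 2.36 = -2.94; fold change = 2^2.94 = 7.674
Dusp9: ΔΔCt = (25.35−18.59) − (28.14−18.34) = 6.76 − 9.80 = -3.04; fold change = 2^3.04 = 8.225
Sox1: ΔΔCt = (26.16−18.59) − (29.80−18.34) = 7.57 − 11.46 = -3.89; fold change = 2^3.89 = 14.825
Sox1 has the largest |ΔΔCt| = 3.89.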